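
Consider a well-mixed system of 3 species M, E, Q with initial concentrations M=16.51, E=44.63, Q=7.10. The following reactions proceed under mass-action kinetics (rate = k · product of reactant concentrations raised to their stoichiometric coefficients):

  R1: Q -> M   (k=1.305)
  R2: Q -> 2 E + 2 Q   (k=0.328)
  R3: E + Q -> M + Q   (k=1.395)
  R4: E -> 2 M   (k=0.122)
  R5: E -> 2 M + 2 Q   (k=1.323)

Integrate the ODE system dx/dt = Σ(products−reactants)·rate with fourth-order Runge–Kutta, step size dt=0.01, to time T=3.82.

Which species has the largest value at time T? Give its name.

Dominant species at T: M

RK4 with dt=0.01: 382 steps to T=3.82. Trajectory (selected grid times):
t=0.00: M=16.51 E=44.63 Q=7.10
t=0.42: M=74.37 E=0.46 Q=10.29
t=0.85: M=81.95 E=0.41 Q=7.16
t=1.27: M=87.21 E=0.40 Q=5.12
t=1.70: M=91.16 E=0.38 Q=3.72
t=2.12: M=94.06 E=0.35 Q=2.80
t=2.55: M=96.37 E=0.33 Q=2.16
t=2.97: M=98.17 E=0.31 Q=1.72
t=3.40: M=99.69 E=0.29 Q=1.40
t=3.82: M=100.94 E=0.27 Q=1.18
At T=3.82: M=100.94 E=0.27 Q=1.18; the largest is M.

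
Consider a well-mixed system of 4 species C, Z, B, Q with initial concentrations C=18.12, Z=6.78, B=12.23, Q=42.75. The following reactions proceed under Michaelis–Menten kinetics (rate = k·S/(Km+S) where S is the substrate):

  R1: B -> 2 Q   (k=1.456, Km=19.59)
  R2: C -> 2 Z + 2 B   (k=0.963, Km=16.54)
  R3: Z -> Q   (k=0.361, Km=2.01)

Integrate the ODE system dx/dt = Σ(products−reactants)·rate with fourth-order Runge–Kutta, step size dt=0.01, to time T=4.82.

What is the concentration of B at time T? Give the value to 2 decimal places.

RK4 with dt=0.01: 482 steps to T=4.82. Trajectory (selected grid times):
t=0.00: C=18.12 Z=6.78 B=12.23 Q=42.75
t=0.54: C=17.85 Z=7.17 B=12.47 Q=43.51
t=1.07: C=17.59 Z=7.55 B=12.69 Q=44.26
t=1.61: C=17.32 Z=7.93 B=12.92 Q=45.04
t=2.14: C=17.06 Z=8.29 B=13.13 Q=45.81
t=2.68: C=16.80 Z=8.66 B=13.34 Q=46.60
t=3.21: C=16.54 Z=9.02 B=13.54 Q=47.38
t=3.75: C=16.28 Z=9.38 B=13.73 Q=48.19
t=4.28: C=16.03 Z=9.72 B=13.92 Q=48.99
t=4.82: C=15.77 Z=10.07 B=14.10 Q=49.80
Read off B at T=4.82: 14.10

B at T = 14.10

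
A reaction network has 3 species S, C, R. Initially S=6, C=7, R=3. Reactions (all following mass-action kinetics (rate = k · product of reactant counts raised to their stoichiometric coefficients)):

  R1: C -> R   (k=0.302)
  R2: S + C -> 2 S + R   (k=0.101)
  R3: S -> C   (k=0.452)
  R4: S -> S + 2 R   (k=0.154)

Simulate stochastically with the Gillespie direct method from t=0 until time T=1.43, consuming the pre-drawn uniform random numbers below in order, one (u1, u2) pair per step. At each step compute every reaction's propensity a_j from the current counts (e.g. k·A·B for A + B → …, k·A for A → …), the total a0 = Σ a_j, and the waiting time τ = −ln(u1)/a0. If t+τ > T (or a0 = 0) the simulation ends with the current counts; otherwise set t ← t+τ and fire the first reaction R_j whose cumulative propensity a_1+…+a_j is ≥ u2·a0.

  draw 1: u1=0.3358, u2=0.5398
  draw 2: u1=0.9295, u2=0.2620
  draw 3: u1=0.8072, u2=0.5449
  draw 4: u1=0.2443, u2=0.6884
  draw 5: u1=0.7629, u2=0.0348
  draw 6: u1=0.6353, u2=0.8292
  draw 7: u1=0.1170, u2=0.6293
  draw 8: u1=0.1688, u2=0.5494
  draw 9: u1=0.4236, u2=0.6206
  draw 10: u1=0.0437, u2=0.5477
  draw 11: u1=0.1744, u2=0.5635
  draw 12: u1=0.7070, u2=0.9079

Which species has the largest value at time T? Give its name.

Dominant species at T: R

t=0.000: S=6 C=7 R=3
Draw 1: a1=2.114, a2=4.242, a3=2.712, a4=0.924, a0=9.992; τ=−ln(0.3358)/9.992=0.109 → t=0.109; u2·a0=0.5398·9.992=5.394; a1=2.114 < 5.394 ≤ a1+a2=6.356 → R2 fires; S=7 C=6 R=4
Draw 2: a1=1.812, a2=4.242, a3=3.164, a4=1.078, a0=10.296; τ=−ln(0.9295)/10.296=0.007 → t=0.116; u2·a0=0.2620·10.296=2.698; a1=1.812 < 2.698 ≤ a1+a2=6.054 → R2 fires; S=8 C=5 R=5
Draw 3: a1=1.510, a2=4.040, a3=3.616, a4=1.232, a0=10.398; τ=−ln(0.8072)/10.398=0.021 → t=0.137; u2·a0=0.5449·10.398=5.666; a1+a2=5.550 < 5.666 ≤ a1+…+a3=9.166 → R3 fires; S=7 C=6 R=5
Draw 4: a1=1.812, a2=4.242, a3=3.164, a4=1.078, a0=10.296; τ=−ln(0.2443)/10.296=0.137 → t=0.274; u2·a0=0.6884·10.296=7.088; a1+a2=6.054 < 7.088 ≤ a1+…+a3=9.218 → R3 fires; S=6 C=7 R=5
Draw 5: a1=2.114, a2=4.242, a3=2.712, a4=0.924, a0=9.992; τ=−ln(0.7629)/9.992=0.027 → t=0.301; u2·a0=0.0348·9.992=0.348 ≤ a1=2.114 → R1 fires; S=6 C=6 R=6
Draw 6: a1=1.812, a2=3.636, a3=2.712, a4=0.924, a0=9.084; τ=−ln(0.6353)/9.084=0.050 → t=0.351; u2·a0=0.8292·9.084=7.532; a1+a2=5.448 < 7.532 ≤ a1+…+a3=8.160 → R3 fires; S=5 C=7 R=6
Draw 7: a1=2.114, a2=3.535, a3=2.260, a4=0.770, a0=8.679; τ=−ln(0.1170)/8.679=0.247 → t=0.598; u2·a0=0.6293·8.679=5.462; a1=2.114 < 5.462 ≤ a1+a2=5.649 → R2 fires; S=6 C=6 R=7
Draw 8: a1=1.812, a2=3.636, a3=2.712, a4=0.924, a0=9.084; τ=−ln(0.1688)/9.084=0.196 → t=0.794; u2·a0=0.5494·9.084=4.991; a1=1.812 < 4.991 ≤ a1+a2=5.448 → R2 fires; S=7 C=5 R=8
Draw 9: a1=1.510, a2=3.535, a3=3.164, a4=1.078, a0=9.287; τ=−ln(0.4236)/9.287=0.092 → t=0.886; u2·a0=0.6206·9.287=5.764; a1+a2=5.045 < 5.764 ≤ a1+…+a3=8.209 → R3 fires; S=6 C=6 R=8
Draw 10: a1=1.812, a2=3.636, a3=2.712, a4=0.924, a0=9.084; τ=−ln(0.0437)/9.084=0.345 → t=1.231; u2·a0=0.5477·9.084=4.975; a1=1.812 < 4.975 ≤ a1+a2=5.448 → R2 fires; S=7 C=5 R=9
Draw 11: a1=1.510, a2=3.535, a3=3.164, a4=1.078, a0=9.287; τ=−ln(0.1744)/9.287=0.188 → t=1.419; u2·a0=0.5635·9.287=5.233; a1+a2=5.045 < 5.233 ≤ a1+…+a3=8.209 → R3 fires; S=6 C=6 R=9
Draw 12: a1=1.812, a2=3.636, a3=2.712, a4=0.924, a0=9.084; τ=−ln(0.7070)/9.084=0.038 → t=1.457 > T=1.43: stop.
At T=1.43: S=6 C=6 R=9; the largest is R.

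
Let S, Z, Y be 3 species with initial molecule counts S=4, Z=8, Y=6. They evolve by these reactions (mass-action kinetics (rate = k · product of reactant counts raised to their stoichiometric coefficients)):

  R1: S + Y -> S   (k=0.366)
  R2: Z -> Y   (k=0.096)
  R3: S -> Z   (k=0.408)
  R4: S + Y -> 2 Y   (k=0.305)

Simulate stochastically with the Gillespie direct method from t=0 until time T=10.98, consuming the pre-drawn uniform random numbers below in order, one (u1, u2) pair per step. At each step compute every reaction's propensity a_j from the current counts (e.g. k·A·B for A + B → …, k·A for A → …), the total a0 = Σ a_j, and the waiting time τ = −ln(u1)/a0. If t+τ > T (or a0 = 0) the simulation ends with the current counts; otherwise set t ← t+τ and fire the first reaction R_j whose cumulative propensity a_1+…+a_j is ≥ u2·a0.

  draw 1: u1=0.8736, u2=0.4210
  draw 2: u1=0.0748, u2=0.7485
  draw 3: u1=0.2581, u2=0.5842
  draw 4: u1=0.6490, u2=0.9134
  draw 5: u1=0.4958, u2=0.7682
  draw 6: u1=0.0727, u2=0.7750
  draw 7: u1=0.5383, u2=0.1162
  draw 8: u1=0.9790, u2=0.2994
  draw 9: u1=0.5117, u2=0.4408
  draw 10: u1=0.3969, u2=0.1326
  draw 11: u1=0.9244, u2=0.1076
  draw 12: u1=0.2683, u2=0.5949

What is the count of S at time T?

S at T = 0

t=0.000: S=4 Z=8 Y=6
Draw 1: a1=8.784, a2=0.768, a3=1.632, a4=7.320, a0=18.504; τ=−ln(0.8736)/18.504=0.007 → t=0.007; u2·a0=0.4210·18.504=7.790 ≤ a1=8.784 → R1 fires; S=4 Z=8 Y=5
Draw 2: a1=7.320, a2=0.768, a3=1.632, a4=6.100, a0=15.820; τ=−ln(0.0748)/15.820=0.164 → t=0.171; u2·a0=0.7485·15.820=11.841; a1+…+a3=9.720 < 11.841 ≤ a1+…+a4=15.820 → R4 fires; S=3 Z=8 Y=6
Draw 3: a1=6.588, a2=0.768, a3=1.224, a4=5.490, a0=14.070; τ=−ln(0.2581)/14.070=0.096 → t=0.267; u2·a0=0.5842·14.070=8.220; a1+a2=7.356 < 8.220 ≤ a1+…+a3=8.580 → R3 fires; S=2 Z=9 Y=6
Draw 4: a1=4.392, a2=0.864, a3=0.816, a4=3.660, a0=9.732; τ=−ln(0.6490)/9.732=0.044 → t=0.312; u2·a0=0.9134·9.732=8.889; a1+…+a3=6.072 < 8.889 ≤ a1+…+a4=9.732 → R4 fires; S=1 Z=9 Y=7
Draw 5: a1=2.562, a2=0.864, a3=0.408, a4=2.135, a0=5.969; τ=−ln(0.4958)/5.969=0.118 → t=0.429; u2·a0=0.7682·5.969=4.585; a1+…+a3=3.834 < 4.585 ≤ a1+…+a4=5.969 → R4 fires; S=0 Z=9 Y=8
Draw 6: a1=0.000, a2=0.864, a3=0.000, a4=0.000, a0=0.864; τ=−ln(0.0727)/0.864=3.034 → t=3.463; u2·a0=0.7750·0.864=0.670; a1=0.000 < 0.670 ≤ a1+a2=0.864 → R2 fires; S=0 Z=8 Y=9
Draw 7: a1=0.000, a2=0.768, a3=0.000, a4=0.000, a0=0.768; τ=−ln(0.5383)/0.768=0.806 → t=4.270; u2·a0=0.1162·0.768=0.089; a1=0.000 < 0.089 ≤ a1+a2=0.768 → R2 fires; S=0 Z=7 Y=10
Draw 8: a1=0.000, a2=0.672, a3=0.000, a4=0.000, a0=0.672; τ=−ln(0.9790)/0.672=0.032 → t=4.301; u2·a0=0.2994·0.672=0.201; a1=0.000 < 0.201 ≤ a1+a2=0.672 → R2 fires; S=0 Z=6 Y=11
Draw 9: a1=0.000, a2=0.576, a3=0.000, a4=0.000, a0=0.576; τ=−ln(0.5117)/0.576=1.163 → t=5.465; u2·a0=0.4408·0.576=0.254; a1=0.000 < 0.254 ≤ a1+a2=0.576 → R2 fires; S=0 Z=5 Y=12
Draw 10: a1=0.000, a2=0.480, a3=0.000, a4=0.000, a0=0.480; τ=−ln(0.3969)/0.480=1.925 → t=7.390; u2·a0=0.1326·0.480=0.064; a1=0.000 < 0.064 ≤ a1+a2=0.480 → R2 fires; S=0 Z=4 Y=13
Draw 11: a1=0.000, a2=0.384, a3=0.000, a4=0.000, a0=0.384; τ=−ln(0.9244)/0.384=0.205 → t=7.595; u2·a0=0.1076·0.384=0.041; a1=0.000 < 0.041 ≤ a1+a2=0.384 → R2 fires; S=0 Z=3 Y=14
Draw 12: a1=0.000, a2=0.288, a3=0.000, a4=0.000, a0=0.288; τ=−ln(0.2683)/0.288=4.568 → t=12.163 > T=10.98: stop.
Read off S at T=10.98: 0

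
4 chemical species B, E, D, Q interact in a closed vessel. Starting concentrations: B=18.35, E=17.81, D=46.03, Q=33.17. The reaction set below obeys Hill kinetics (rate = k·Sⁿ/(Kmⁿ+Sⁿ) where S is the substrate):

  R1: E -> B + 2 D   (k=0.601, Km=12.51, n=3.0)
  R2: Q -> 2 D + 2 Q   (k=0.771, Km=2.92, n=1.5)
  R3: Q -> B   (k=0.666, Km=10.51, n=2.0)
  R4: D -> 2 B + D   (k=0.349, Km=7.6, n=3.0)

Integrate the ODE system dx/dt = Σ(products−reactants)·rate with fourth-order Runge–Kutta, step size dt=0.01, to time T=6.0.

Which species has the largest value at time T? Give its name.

RK4 with dt=0.01: 600 steps to T=6.0. Trajectory (selected grid times):
t=0.00: B=18.35 E=17.81 D=46.03 Q=33.17
t=0.67: B=19.52 E=17.51 D=47.63 Q=33.27
t=1.33: B=20.67 E=17.22 D=49.20 Q=33.36
t=2.00: B=21.83 E=16.94 D=50.79 Q=33.46
t=2.67: B=22.98 E=16.65 D=52.36 Q=33.56
t=3.33: B=24.12 E=16.37 D=53.91 Q=33.65
t=4.00: B=25.27 E=16.10 D=55.47 Q=33.75
t=4.67: B=26.41 E=15.83 D=57.02 Q=33.85
t=5.33: B=27.54 E=15.56 D=58.54 Q=33.94
t=6.00: B=28.68 E=15.30 D=60.07 Q=34.04
At T=6.0: B=28.68 E=15.30 D=60.07 Q=34.04; the largest is D.

Dominant species at T: D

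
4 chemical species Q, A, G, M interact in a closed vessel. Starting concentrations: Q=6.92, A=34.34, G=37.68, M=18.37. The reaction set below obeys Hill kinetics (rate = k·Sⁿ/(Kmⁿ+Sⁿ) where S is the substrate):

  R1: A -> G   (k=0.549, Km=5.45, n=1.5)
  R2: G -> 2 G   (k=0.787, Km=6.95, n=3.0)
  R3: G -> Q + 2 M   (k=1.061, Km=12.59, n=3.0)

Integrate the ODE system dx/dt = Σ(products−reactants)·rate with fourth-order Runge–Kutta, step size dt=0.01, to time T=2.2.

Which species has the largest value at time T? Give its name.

Dominant species at T: G

RK4 with dt=0.01: 220 steps to T=2.2. Trajectory (selected grid times):
t=0.00: Q=6.92 A=34.34 G=37.68 M=18.37
t=0.24: Q=7.17 A=34.22 G=37.75 M=18.86
t=0.49: Q=7.42 A=34.09 G=37.81 M=19.37
t=0.73: Q=7.67 A=33.96 G=37.88 M=19.86
t=0.98: Q=7.92 A=33.83 G=37.95 M=20.38
t=1.22: Q=8.17 A=33.71 G=38.02 M=20.87
t=1.47: Q=8.42 A=33.58 G=38.08 M=21.38
t=1.71: Q=8.67 A=33.46 G=38.15 M=21.87
t=1.96: Q=8.93 A=33.33 G=38.22 M=22.38
t=2.20: Q=9.17 A=33.21 G=38.28 M=22.87
At T=2.2: Q=9.17 A=33.21 G=38.28 M=22.87; the largest is G.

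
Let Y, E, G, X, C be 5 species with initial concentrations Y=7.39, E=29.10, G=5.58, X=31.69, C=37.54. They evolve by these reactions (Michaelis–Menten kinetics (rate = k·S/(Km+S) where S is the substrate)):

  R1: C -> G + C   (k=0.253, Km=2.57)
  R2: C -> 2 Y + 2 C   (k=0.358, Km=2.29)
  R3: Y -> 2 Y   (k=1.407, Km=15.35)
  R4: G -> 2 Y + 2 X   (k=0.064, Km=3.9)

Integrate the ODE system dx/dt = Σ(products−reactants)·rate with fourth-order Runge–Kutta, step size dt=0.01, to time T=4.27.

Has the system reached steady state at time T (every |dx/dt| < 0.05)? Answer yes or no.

Steady state at T: no

RK4 with dt=0.01: 427 steps to T=4.27. Trajectory (selected grid times):
t=0.00: Y=7.39 E=29.10 G=5.58 X=31.69 C=37.54
t=0.47: Y=7.96 E=29.10 G=5.67 X=31.73 C=37.70
t=0.95: Y=8.56 E=29.10 G=5.77 X=31.76 C=37.86
t=1.42: Y=9.16 E=29.10 G=5.86 X=31.80 C=38.02
t=1.90: Y=9.77 E=29.10 G=5.96 X=31.84 C=38.18
t=2.37: Y=10.39 E=29.10 G=6.05 X=31.87 C=38.34
t=2.85: Y=11.03 E=29.10 G=6.15 X=31.91 C=38.50
t=3.32: Y=11.67 E=29.10 G=6.24 X=31.95 C=38.66
t=3.80: Y=12.32 E=29.10 G=6.33 X=31.98 C=38.82
t=4.27: Y=12.98 E=29.10 G=6.43 X=32.02 C=38.98
Rates at T: R1=0.2374, R2=0.3381, R3=0.6446, R4=0.0398
dx/dt at T (Σ net stoichiometry × rate): Y=+1.4005, E=+0.0000, G=+0.1975, X=+0.0797, C=+0.3381
Largest |dx/dt| is |+1.4005| (Y) ≥ 0.05 → not steady.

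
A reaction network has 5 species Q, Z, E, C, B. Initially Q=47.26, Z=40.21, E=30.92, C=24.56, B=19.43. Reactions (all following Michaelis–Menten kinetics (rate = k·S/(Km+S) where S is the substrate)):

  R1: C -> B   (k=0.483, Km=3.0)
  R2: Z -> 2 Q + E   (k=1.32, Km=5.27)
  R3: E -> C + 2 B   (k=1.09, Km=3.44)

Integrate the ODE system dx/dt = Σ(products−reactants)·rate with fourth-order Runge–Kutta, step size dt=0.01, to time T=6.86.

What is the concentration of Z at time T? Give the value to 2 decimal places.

RK4 with dt=0.01: 686 steps to T=6.86. Trajectory (selected grid times):
t=0.00: Q=47.26 Z=40.21 E=30.92 C=24.56 B=19.43
t=0.76: Q=49.03 Z=39.32 E=31.06 C=24.98 B=21.25
t=1.52: Q=50.80 Z=38.44 E=31.20 C=25.40 B=23.07
t=2.29: Q=52.58 Z=37.55 E=31.33 C=25.82 B=24.91
t=3.05: Q=54.34 Z=36.67 E=31.47 C=26.24 B=26.74
t=3.81: Q=56.09 Z=35.79 E=31.59 C=26.65 B=28.56
t=4.57: Q=57.84 Z=34.92 E=31.72 C=27.07 B=30.38
t=5.34: Q=59.60 Z=34.04 E=31.85 C=27.49 B=32.23
t=6.10: Q=61.34 Z=33.17 E=31.96 C=27.91 B=34.06
t=6.86: Q=63.06 Z=32.31 E=32.08 C=28.33 B=35.89
Read off Z at T=6.86: 32.31

Z at T = 32.31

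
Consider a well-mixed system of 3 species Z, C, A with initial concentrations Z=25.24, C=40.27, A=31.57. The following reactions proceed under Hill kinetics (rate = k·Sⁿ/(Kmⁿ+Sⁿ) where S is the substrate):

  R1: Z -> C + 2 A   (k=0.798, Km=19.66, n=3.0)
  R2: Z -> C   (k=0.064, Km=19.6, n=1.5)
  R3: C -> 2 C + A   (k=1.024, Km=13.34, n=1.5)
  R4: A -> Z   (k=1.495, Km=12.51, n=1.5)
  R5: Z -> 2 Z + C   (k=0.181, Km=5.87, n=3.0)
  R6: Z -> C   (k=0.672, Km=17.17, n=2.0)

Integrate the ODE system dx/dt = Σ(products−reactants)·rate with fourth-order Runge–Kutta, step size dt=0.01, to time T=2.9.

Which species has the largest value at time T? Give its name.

Dominant species at T: C

RK4 with dt=0.01: 290 steps to T=2.9. Trajectory (selected grid times):
t=0.00: Z=25.24 C=40.27 A=31.57
t=0.32: Z=25.35 C=40.94 A=31.81
t=0.64: Z=25.45 C=41.60 A=32.05
t=0.97: Z=25.56 C=42.30 A=32.30
t=1.29: Z=25.67 C=42.97 A=32.55
t=1.61: Z=25.78 C=43.64 A=32.79
t=1.93: Z=25.88 C=44.32 A=33.04
t=2.26: Z=25.99 C=45.02 A=33.30
t=2.58: Z=26.10 C=45.70 A=33.55
t=2.90: Z=26.20 C=46.38 A=33.80
At T=2.9: Z=26.20 C=46.38 A=33.80; the largest is C.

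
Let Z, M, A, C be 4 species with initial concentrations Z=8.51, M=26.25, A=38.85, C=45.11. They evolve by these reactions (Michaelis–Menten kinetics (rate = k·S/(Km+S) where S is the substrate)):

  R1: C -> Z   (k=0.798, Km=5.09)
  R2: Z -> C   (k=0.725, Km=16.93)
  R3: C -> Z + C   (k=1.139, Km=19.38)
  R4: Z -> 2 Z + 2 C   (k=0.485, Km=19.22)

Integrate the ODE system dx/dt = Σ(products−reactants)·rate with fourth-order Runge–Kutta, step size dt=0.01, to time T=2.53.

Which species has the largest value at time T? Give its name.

RK4 with dt=0.01: 253 steps to T=2.53. Trajectory (selected grid times):
t=0.00: Z=8.51 M=26.25 A=38.85 C=45.11
t=0.28: Z=8.91 M=26.25 A=38.85 C=45.06
t=0.56: Z=9.30 M=26.25 A=38.85 C=45.02
t=0.84: Z=9.70 M=26.25 A=38.85 C=44.98
t=1.12: Z=10.09 M=26.25 A=38.85 C=44.95
t=1.41: Z=10.50 M=26.25 A=38.85 C=44.92
t=1.69: Z=10.90 M=26.25 A=38.85 C=44.89
t=1.97: Z=11.29 M=26.25 A=38.85 C=44.87
t=2.25: Z=11.68 M=26.25 A=38.85 C=44.86
t=2.53: Z=12.07 M=26.25 A=38.85 C=44.84
At T=2.53: Z=12.07 M=26.25 A=38.85 C=44.84; the largest is C.

Dominant species at T: C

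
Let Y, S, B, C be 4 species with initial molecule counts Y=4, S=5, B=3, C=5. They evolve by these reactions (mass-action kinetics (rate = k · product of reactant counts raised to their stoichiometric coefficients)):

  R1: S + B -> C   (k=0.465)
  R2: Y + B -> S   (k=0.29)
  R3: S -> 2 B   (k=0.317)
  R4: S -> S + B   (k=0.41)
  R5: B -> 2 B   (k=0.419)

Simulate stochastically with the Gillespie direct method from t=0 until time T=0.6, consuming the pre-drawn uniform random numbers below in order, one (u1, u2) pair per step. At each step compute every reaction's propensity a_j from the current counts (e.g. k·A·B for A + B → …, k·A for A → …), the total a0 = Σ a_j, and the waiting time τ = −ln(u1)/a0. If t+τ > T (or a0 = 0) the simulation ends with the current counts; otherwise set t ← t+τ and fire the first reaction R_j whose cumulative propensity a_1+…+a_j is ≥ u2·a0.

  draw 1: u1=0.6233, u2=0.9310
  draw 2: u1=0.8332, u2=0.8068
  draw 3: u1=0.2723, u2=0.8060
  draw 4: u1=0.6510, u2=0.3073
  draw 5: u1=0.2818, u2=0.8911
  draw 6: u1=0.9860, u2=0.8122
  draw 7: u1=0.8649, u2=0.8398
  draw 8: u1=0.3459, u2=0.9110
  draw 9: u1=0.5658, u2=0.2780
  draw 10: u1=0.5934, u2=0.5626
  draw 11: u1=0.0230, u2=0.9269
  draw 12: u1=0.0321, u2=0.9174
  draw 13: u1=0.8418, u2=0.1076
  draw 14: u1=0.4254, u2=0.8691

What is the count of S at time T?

S at T = 1

t=0.000: Y=4 S=5 B=3 C=5
Draw 1: a1=6.975, a2=3.480, a3=1.585, a4=2.050, a5=1.257, a0=15.347; τ=−ln(0.6233)/15.347=0.031 → t=0.031; u2·a0=0.9310·15.347=14.288; a1+…+a4=14.090 < 14.288 ≤ a1+…+a5=15.347 → R5 fires; Y=4 S=5 B=4 C=5
Draw 2: a1=9.300, a2=4.640, a3=1.585, a4=2.050, a5=1.676, a0=19.251; τ=−ln(0.8332)/19.251=0.009 → t=0.040; u2·a0=0.8068·19.251=15.532; a1+…+a3=15.525 < 15.532 ≤ a1+…+a4=17.575 → R4 fires; Y=4 S=5 B=5 C=5
Draw 3: a1=11.625, a2=5.800, a3=1.585, a4=2.050, a5=2.095, a0=23.155; τ=−ln(0.2723)/23.155=0.056 → t=0.096; u2·a0=0.8060·23.155=18.663; a1+a2=17.425 < 18.663 ≤ a1+…+a3=19.010 → R3 fires; Y=4 S=4 B=7 C=5
Draw 4: a1=13.020, a2=8.120, a3=1.268, a4=1.640, a5=2.933, a0=26.981; τ=−ln(0.6510)/26.981=0.016 → t=0.112; u2·a0=0.3073·26.981=8.291 ≤ a1=13.020 → R1 fires; Y=4 S=3 B=6 C=6
Draw 5: a1=8.370, a2=6.960, a3=0.951, a4=1.230, a5=2.514, a0=20.025; τ=−ln(0.2818)/20.025=0.063 → t=0.176; u2·a0=0.8911·20.025=17.844; a1+…+a4=17.511 < 17.844 ≤ a1+…+a5=20.025 → R5 fires; Y=4 S=3 B=7 C=6
Draw 6: a1=9.765, a2=8.120, a3=0.951, a4=1.230, a5=2.933, a0=22.999; τ=−ln(0.9860)/22.999=0.001 → t=0.176; u2·a0=0.8122·22.999=18.680; a1+a2=17.885 < 18.680 ≤ a1+…+a3=18.836 → R3 fires; Y=4 S=2 B=9 C=6
Draw 7: a1=8.370, a2=10.440, a3=0.634, a4=0.820, a5=3.771, a0=24.035; τ=−ln(0.8649)/24.035=0.006 → t=0.182; u2·a0=0.8398·24.035=20.185; a1+…+a3=19.444 < 20.185 ≤ a1+…+a4=20.264 → R4 fires; Y=4 S=2 B=10 C=6
Draw 8: a1=9.300, a2=11.600, a3=0.634, a4=0.820, a5=4.190, a0=26.544; τ=−ln(0.3459)/26.544=0.040 → t=0.222; u2·a0=0.9110·26.544=24.182; a1+…+a4=22.354 < 24.182 ≤ a1+…+a5=26.544 → R5 fires; Y=4 S=2 B=11 C=6
Draw 9: a1=10.230, a2=12.760, a3=0.634, a4=0.820, a5=4.609, a0=29.053; τ=−ln(0.5658)/29.053=0.020 → t=0.242; u2·a0=0.2780·29.053=8.077 ≤ a1=10.230 → R1 fires; Y=4 S=1 B=10 C=7
Draw 10: a1=4.650, a2=11.600, a3=0.317, a4=0.410, a5=4.190, a0=21.167; τ=−ln(0.5934)/21.167=0.025 → t=0.267; u2·a0=0.5626·21.167=11.909; a1=4.650 < 11.909 ≤ a1+a2=16.250 → R2 fires; Y=3 S=2 B=9 C=7
Draw 11: a1=8.370, a2=7.830, a3=0.634, a4=0.820, a5=3.771, a0=21.425; τ=−ln(0.0230)/21.425=0.176 → t=0.443; u2·a0=0.9269·21.425=19.859; a1+…+a4=17.654 < 19.859 ≤ a1+…+a5=21.425 → R5 fires; Y=3 S=2 B=10 C=7
Draw 12: a1=9.300, a2=8.700, a3=0.634, a4=0.820, a5=4.190, a0=23.644; τ=−ln(0.0321)/23.644=0.145 → t=0.588; u2·a0=0.9174·23.644=21.691; a1+…+a4=19.454 < 21.691 ≤ a1+…+a5=23.644 → R5 fires; Y=3 S=2 B=11 C=7
Draw 13: a1=10.230, a2=9.570, a3=0.634, a4=0.820, a5=4.609, a0=25.863; τ=−ln(0.8418)/25.863=0.007 → t=0.595; u2·a0=0.1076·25.863=2.783 ≤ a1=10.230 → R1 fires; Y=3 S=1 B=10 C=8
Draw 14: a1=4.650, a2=8.700, a3=0.317, a4=0.410, a5=4.190, a0=18.267; τ=−ln(0.4254)/18.267=0.047 → t=0.641 > T=0.6: stop.
Read off S at T=0.6: 1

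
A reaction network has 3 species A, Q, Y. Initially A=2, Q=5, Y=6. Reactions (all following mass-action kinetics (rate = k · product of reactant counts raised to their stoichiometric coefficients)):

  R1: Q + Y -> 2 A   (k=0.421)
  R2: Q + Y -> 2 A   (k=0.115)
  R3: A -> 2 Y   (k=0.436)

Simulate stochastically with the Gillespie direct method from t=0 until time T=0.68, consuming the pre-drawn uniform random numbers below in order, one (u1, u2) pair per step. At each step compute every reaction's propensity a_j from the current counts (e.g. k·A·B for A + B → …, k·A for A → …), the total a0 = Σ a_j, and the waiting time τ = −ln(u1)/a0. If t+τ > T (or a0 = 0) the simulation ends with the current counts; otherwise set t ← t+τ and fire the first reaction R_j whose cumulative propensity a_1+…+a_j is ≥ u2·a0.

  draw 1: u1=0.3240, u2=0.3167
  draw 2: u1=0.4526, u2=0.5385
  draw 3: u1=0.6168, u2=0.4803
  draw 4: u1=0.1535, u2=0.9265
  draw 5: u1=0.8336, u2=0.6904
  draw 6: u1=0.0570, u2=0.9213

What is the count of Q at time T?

Q at T = 2

t=0.000: A=2 Q=5 Y=6
Draw 1: a1=12.630, a2=3.450, a3=0.872, a0=16.952; τ=−ln(0.3240)/16.952=0.066 → t=0.066; u2·a0=0.3167·16.952=5.369 ≤ a1=12.630 → R1 fires; A=4 Q=4 Y=5
Draw 2: a1=8.420, a2=2.300, a3=1.744, a0=12.464; τ=−ln(0.4526)/12.464=0.064 → t=0.130; u2·a0=0.5385·12.464=6.712 ≤ a1=8.420 → R1 fires; A=6 Q=3 Y=4
Draw 3: a1=5.052, a2=1.380, a3=2.616, a0=9.048; τ=−ln(0.6168)/9.048=0.053 → t=0.183; u2·a0=0.4803·9.048=4.346 ≤ a1=5.052 → R1 fires; A=8 Q=2 Y=3
Draw 4: a1=2.526, a2=0.690, a3=3.488, a0=6.704; τ=−ln(0.1535)/6.704=0.280 → t=0.463; u2·a0=0.9265·6.704=6.211; a1+a2=3.216 < 6.211 ≤ a1+…+a3=6.704 → R3 fires; A=7 Q=2 Y=5
Draw 5: a1=4.210, a2=1.150, a3=3.052, a0=8.412; τ=−ln(0.8336)/8.412=0.022 → t=0.485; u2·a0=0.6904·8.412=5.808; a1+a2=5.360 < 5.808 ≤ a1+…+a3=8.412 → R3 fires; A=6 Q=2 Y=7
Draw 6: a1=5.894, a2=1.610, a3=2.616, a0=10.120; τ=−ln(0.0570)/10.120=0.283 → t=0.768 > T=0.68: stop.
Read off Q at T=0.68: 2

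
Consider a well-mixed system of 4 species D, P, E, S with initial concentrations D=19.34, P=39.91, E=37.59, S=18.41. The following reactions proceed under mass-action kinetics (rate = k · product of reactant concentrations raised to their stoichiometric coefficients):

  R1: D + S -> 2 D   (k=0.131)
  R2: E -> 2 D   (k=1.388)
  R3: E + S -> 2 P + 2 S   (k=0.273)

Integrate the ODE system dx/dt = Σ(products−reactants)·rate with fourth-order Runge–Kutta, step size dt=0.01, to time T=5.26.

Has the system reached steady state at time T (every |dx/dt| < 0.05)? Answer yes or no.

RK4 with dt=0.01: 526 steps to T=5.26. Trajectory (selected grid times):
t=0.00: D=19.34 P=39.91 E=37.59 S=18.41
t=0.58: D=79.55 P=96.37 E=2.14 S=0.88
t=1.17: D=82.81 P=96.46 E=0.92 S=0.00
t=1.75: D=83.83 P=96.46 E=0.41 S=0.00
t=2.34: D=84.29 P=96.46 E=0.18 S=0.00
t=2.92: D=84.49 P=96.46 E=0.08 S=0.00
t=3.51: D=84.58 P=96.46 E=0.04 S=0.00
t=4.09: D=84.62 P=96.46 E=0.02 S=0.00
t=4.68: D=84.64 P=96.46 E=0.01 S=0.00
t=5.26: D=84.65 P=96.46 E=0.00 S=0.00
Rates at T: R1=0.0000, R2=0.0044, R3=0.0000
dx/dt at T (Σ net stoichiometry × rate): D=+0.0087, P=+0.0000, E=-0.0044, S=-0.0000
Largest |dx/dt| is |+0.0087| (D) < 0.05 → steady.

Steady state at T: yes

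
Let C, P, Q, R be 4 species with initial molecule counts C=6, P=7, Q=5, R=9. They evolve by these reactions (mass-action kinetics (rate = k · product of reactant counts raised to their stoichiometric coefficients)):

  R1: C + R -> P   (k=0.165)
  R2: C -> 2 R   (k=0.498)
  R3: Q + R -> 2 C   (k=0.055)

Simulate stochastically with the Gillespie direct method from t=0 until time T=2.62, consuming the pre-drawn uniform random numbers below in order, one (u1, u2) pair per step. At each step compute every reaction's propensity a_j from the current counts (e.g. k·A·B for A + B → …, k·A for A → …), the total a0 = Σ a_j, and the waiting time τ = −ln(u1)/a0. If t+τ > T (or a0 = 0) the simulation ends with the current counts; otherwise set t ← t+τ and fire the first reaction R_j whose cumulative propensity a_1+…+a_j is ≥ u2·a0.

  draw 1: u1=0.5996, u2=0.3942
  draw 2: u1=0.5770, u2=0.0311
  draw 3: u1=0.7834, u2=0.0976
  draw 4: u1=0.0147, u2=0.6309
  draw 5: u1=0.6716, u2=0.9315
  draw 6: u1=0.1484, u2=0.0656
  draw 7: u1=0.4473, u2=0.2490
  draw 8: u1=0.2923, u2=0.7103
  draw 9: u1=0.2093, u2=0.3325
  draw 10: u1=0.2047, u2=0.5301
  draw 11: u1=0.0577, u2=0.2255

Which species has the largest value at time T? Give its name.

Dominant species at T: P

t=0.000: C=6 P=7 Q=5 R=9
Draw 1: a1=8.910, a2=2.988, a3=2.475, a0=14.373; τ=−ln(0.5996)/14.373=0.036 → t=0.036; u2·a0=0.3942·14.373=5.666 ≤ a1=8.910 → R1 fires; C=5 P=8 Q=5 R=8
Draw 2: a1=6.600, a2=2.490, a3=2.200, a0=11.290; τ=−ln(0.5770)/11.290=0.049 → t=0.084; u2·a0=0.0311·11.290=0.351 ≤ a1=6.600 → R1 fires; C=4 P=9 Q=5 R=7
Draw 3: a1=4.620, a2=1.992, a3=1.925, a0=8.537; τ=−ln(0.7834)/8.537=0.029 → t=0.113; u2·a0=0.0976·8.537=0.833 ≤ a1=4.620 → R1 fires; C=3 P=10 Q=5 R=6
Draw 4: a1=2.970, a2=1.494, a3=1.650, a0=6.114; τ=−ln(0.0147)/6.114=0.690 → t=0.803; u2·a0=0.6309·6.114=3.857; a1=2.970 < 3.857 ≤ a1+a2=4.464 → R2 fires; C=2 P=10 Q=5 R=8
Draw 5: a1=2.640, a2=0.996, a3=2.200, a0=5.836; τ=−ln(0.6716)/5.836=0.068 → t=0.871; u2·a0=0.9315·5.836=5.436; a1+a2=3.636 < 5.436 ≤ a1+…+a3=5.836 → R3 fires; C=4 P=10 Q=4 R=7
Draw 6: a1=4.620, a2=1.992, a3=1.540, a0=8.152; τ=−ln(0.1484)/8.152=0.234 → t=1.105; u2·a0=0.0656·8.152=0.535 ≤ a1=4.620 → R1 fires; C=3 P=11 Q=4 R=6
Draw 7: a1=2.970, a2=1.494, a3=1.320, a0=5.784; τ=−ln(0.4473)/5.784=0.139 → t=1.244; u2·a0=0.2490·5.784=1.440 ≤ a1=2.970 → R1 fires; C=2 P=12 Q=4 R=5
Draw 8: a1=1.650, a2=0.996, a3=1.100, a0=3.746; τ=−ln(0.2923)/3.746=0.328 → t=1.573; u2·a0=0.7103·3.746=2.661; a1+a2=2.646 < 2.661 ≤ a1+…+a3=3.746 → R3 fires; C=4 P=12 Q=3 R=4
Draw 9: a1=2.640, a2=1.992, a3=0.660, a0=5.292; τ=−ln(0.2093)/5.292=0.296 → t=1.868; u2·a0=0.3325·5.292=1.760 ≤ a1=2.640 → R1 fires; C=3 P=13 Q=3 R=3
Draw 10: a1=1.485, a2=1.494, a3=0.495, a0=3.474; τ=−ln(0.2047)/3.474=0.457 → t=2.325; u2·a0=0.5301·3.474=1.842; a1=1.485 < 1.842 ≤ a1+a2=2.979 → R2 fires; C=2 P=13 Q=3 R=5
Draw 11: a1=1.650, a2=0.996, a3=0.825, a0=3.471; τ=−ln(0.0577)/3.471=0.822 → t=3.147 > T=2.62: stop.
At T=2.62: C=2 P=13 Q=3 R=5; the largest is P.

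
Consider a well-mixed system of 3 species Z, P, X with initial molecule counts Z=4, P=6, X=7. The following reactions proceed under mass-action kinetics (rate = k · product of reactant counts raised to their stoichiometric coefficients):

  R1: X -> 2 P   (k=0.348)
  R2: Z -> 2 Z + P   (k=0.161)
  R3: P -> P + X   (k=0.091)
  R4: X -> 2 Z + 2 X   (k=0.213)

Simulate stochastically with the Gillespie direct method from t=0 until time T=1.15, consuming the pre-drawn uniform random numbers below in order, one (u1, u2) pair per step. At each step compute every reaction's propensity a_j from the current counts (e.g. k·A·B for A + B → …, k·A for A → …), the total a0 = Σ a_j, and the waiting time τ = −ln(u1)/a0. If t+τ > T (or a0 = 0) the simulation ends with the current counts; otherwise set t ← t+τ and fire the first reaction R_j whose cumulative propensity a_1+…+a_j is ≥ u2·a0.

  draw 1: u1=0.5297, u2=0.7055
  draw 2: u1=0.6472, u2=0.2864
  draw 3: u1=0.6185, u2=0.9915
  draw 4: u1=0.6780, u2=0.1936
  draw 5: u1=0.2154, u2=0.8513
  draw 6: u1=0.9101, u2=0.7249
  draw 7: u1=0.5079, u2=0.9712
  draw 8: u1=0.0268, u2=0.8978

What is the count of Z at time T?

Z at T = 10

t=0.000: Z=4 P=6 X=7
Draw 1: a1=2.436, a2=0.644, a3=0.546, a4=1.491, a0=5.117; τ=−ln(0.5297)/5.117=0.124 → t=0.124; u2·a0=0.7055·5.117=3.610; a1+a2=3.080 < 3.610 ≤ a1+…+a3=3.626 → R3 fires; Z=4 P=6 X=8
Draw 2: a1=2.784, a2=0.644, a3=0.546, a4=1.704, a0=5.678; τ=−ln(0.6472)/5.678=0.077 → t=0.201; u2·a0=0.2864·5.678=1.626 ≤ a1=2.784 → R1 fires; Z=4 P=8 X=7
Draw 3: a1=2.436, a2=0.644, a3=0.728, a4=1.491, a0=5.299; τ=−ln(0.6185)/5.299=0.091 → t=0.291; u2·a0=0.9915·5.299=5.254; a1+…+a3=3.808 < 5.254 ≤ a1+…+a4=5.299 → R4 fires; Z=6 P=8 X=8
Draw 4: a1=2.784, a2=0.966, a3=0.728, a4=1.704, a0=6.182; τ=−ln(0.6780)/6.182=0.063 → t=0.354; u2·a0=0.1936·6.182=1.197 ≤ a1=2.784 → R1 fires; Z=6 P=10 X=7
Draw 5: a1=2.436, a2=0.966, a3=0.910, a4=1.491, a0=5.803; τ=−ln(0.2154)/5.803=0.265 → t=0.619; u2·a0=0.8513·5.803=4.940; a1+…+a3=4.312 < 4.940 ≤ a1+…+a4=5.803 → R4 fires; Z=8 P=10 X=8
Draw 6: a1=2.784, a2=1.288, a3=0.910, a4=1.704, a0=6.686; τ=−ln(0.9101)/6.686=0.014 → t=0.633; u2·a0=0.7249·6.686=4.847; a1+a2=4.072 < 4.847 ≤ a1+…+a3=4.982 → R3 fires; Z=8 P=10 X=9
Draw 7: a1=3.132, a2=1.288, a3=0.910, a4=1.917, a0=7.247; τ=−ln(0.5079)/7.247=0.093 → t=0.726; u2·a0=0.9712·7.247=7.038; a1+…+a3=5.330 < 7.038 ≤ a1+…+a4=7.247 → R4 fires; Z=10 P=10 X=10
Draw 8: a1=3.480, a2=1.610, a3=0.910, a4=2.130, a0=8.130; τ=−ln(0.0268)/8.130=0.445 → t=1.172 > T=1.15: stop.
Read off Z at T=1.15: 10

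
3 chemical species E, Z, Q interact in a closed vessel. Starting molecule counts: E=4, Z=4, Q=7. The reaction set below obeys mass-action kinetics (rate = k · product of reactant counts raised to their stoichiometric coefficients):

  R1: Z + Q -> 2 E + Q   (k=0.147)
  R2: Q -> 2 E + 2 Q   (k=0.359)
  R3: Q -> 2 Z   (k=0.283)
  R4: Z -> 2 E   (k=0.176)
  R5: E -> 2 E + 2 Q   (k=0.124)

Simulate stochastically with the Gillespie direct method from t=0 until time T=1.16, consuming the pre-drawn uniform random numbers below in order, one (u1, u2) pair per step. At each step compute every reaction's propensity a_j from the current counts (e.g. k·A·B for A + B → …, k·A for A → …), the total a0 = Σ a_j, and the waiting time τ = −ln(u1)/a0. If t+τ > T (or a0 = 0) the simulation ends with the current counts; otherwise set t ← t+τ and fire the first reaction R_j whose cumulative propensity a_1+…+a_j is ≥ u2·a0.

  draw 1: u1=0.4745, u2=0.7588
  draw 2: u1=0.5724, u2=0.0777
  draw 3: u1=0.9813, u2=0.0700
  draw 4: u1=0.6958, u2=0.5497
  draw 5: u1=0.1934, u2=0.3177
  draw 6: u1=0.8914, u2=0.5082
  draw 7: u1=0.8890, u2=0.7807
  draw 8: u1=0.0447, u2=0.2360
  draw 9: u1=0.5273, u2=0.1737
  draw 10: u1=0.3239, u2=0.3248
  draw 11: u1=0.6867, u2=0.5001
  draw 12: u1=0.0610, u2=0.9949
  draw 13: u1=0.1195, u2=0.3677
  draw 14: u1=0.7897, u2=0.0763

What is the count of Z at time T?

t=0.000: E=4 Z=4 Q=7
Draw 1: a1=4.116, a2=2.513, a3=1.981, a4=0.704, a5=0.496, a0=9.810; τ=−ln(0.4745)/9.810=0.076 → t=0.076; u2·a0=0.7588·9.810=7.444; a1+a2=6.629 < 7.444 ≤ a1+…+a3=8.610 → R3 fires; E=4 Z=6 Q=6
Draw 2: a1=5.292, a2=2.154, a3=1.698, a4=1.056, a5=0.496, a0=10.696; τ=−ln(0.5724)/10.696=0.052 → t=0.128; u2·a0=0.0777·10.696=0.831 ≤ a1=5.292 → R1 fires; E=6 Z=5 Q=6
Draw 3: a1=4.410, a2=2.154, a3=1.698, a4=0.880, a5=0.744, a0=9.886; τ=−ln(0.9813)/9.886=0.002 → t=0.130; u2·a0=0.0700·9.886=0.692 ≤ a1=4.410 → R1 fires; E=8 Z=4 Q=6
Draw 4: a1=3.528, a2=2.154, a3=1.698, a4=0.704, a5=0.992, a0=9.076; τ=−ln(0.6958)/9.076=0.040 → t=0.170; u2·a0=0.5497·9.076=4.989; a1=3.528 < 4.989 ≤ a1+a2=5.682 → R2 fires; E=10 Z=4 Q=7
Draw 5: a1=4.116, a2=2.513, a3=1.981, a4=0.704, a5=1.240, a0=10.554; τ=−ln(0.1934)/10.554=0.156 → t=0.326; u2·a0=0.3177·10.554=3.353 ≤ a1=4.116 → R1 fires; E=12 Z=3 Q=7
Draw 6: a1=3.087, a2=2.513, a3=1.981, a4=0.528, a5=1.488, a0=9.597; τ=−ln(0.8914)/9.597=0.012 → t=0.338; u2·a0=0.5082·9.597=4.877; a1=3.087 < 4.877 ≤ a1+a2=5.600 → R2 fires; E=14 Z=3 Q=8
Draw 7: a1=3.528, a2=2.872, a3=2.264, a4=0.528, a5=1.736, a0=10.928; τ=−ln(0.8890)/10.928=0.011 → t=0.348; u2·a0=0.7807·10.928=8.531; a1+a2=6.400 < 8.531 ≤ a1+…+a3=8.664 → R3 fires; E=14 Z=5 Q=7
Draw 8: a1=5.145, a2=2.513, a3=1.981, a4=0.880, a5=1.736, a0=12.255; τ=−ln(0.0447)/12.255=0.254 → t=0.602; u2·a0=0.2360·12.255=2.892 ≤ a1=5.145 → R1 fires; E=16 Z=4 Q=7
Draw 9: a1=4.116, a2=2.513, a3=1.981, a4=0.704, a5=1.984, a0=11.298; τ=−ln(0.5273)/11.298=0.057 → t=0.659; u2·a0=0.1737·11.298=1.962 ≤ a1=4.116 → R1 fires; E=18 Z=3 Q=7
Draw 10: a1=3.087, a2=2.513, a3=1.981, a4=0.528, a5=2.232, a0=10.341; τ=−ln(0.3239)/10.341=0.109 → t=0.768; u2·a0=0.3248·10.341=3.359; a1=3.087 < 3.359 ≤ a1+a2=5.600 → R2 fires; E=20 Z=3 Q=8
Draw 11: a1=3.528, a2=2.872, a3=2.264, a4=0.528, a5=2.480, a0=11.672; τ=−ln(0.6867)/11.672=0.032 → t=0.800; u2·a0=0.5001·11.672=5.837; a1=3.528 < 5.837 ≤ a1+a2=6.400 → R2 fires; E=22 Z=3 Q=9
Draw 12: a1=3.969, a2=3.231, a3=2.547, a4=0.528, a5=2.728, a0=13.003; τ=−ln(0.0610)/13.003=0.215 → t=1.015; u2·a0=0.9949·13.003=12.937; a1+…+a4=10.275 < 12.937 ≤ a1+…+a5=13.003 → R5 fires; E=23 Z=3 Q=11
Draw 13: a1=4.851, a2=3.949, a3=3.113, a4=0.528, a5=2.852, a0=15.293; τ=−ln(0.1195)/15.293=0.139 → t=1.154; u2·a0=0.3677·15.293=5.623; a1=4.851 < 5.623 ≤ a1+a2=8.800 → R2 fires; E=25 Z=3 Q=12
Draw 14: a1=5.292, a2=4.308, a3=3.396, a4=0.528, a5=3.100, a0=16.624; τ=−ln(0.7897)/16.624=0.014 → t=1.168 > T=1.16: stop.
Read off Z at T=1.16: 3

Z at T = 3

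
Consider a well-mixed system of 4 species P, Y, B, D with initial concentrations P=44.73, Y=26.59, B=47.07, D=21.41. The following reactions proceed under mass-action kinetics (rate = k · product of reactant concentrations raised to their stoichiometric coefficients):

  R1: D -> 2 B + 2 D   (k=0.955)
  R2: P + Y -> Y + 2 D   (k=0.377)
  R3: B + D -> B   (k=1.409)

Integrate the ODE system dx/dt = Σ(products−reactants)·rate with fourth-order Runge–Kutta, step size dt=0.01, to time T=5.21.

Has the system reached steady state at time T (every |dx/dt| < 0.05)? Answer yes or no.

Steady state at T: yes

RK4 with dt=0.01: 521 steps to T=5.21. Trajectory (selected grid times):
t=0.00: P=44.73 Y=26.59 B=47.07 D=21.41
t=0.58: P=0.13 Y=26.59 B=50.20 D=0.04
t=1.16: P=0.00 Y=26.59 B=50.20 D=0.00
t=1.74: P=0.00 Y=26.59 B=50.20 D=0.00
t=2.32: P=0.00 Y=26.59 B=50.20 D=0.00
t=2.89: P=0.00 Y=26.59 B=50.20 D=0.00
t=3.47: P=0.00 Y=26.59 B=50.20 D=0.00
t=4.05: P=0.00 Y=26.59 B=50.20 D=0.00
t=4.63: P=0.00 Y=26.59 B=50.20 D=0.00
t=5.21: P=0.00 Y=26.59 B=50.20 D=0.00
Rates at T: R1=0.0000, R2=0.0000, R3=0.0000
dx/dt at T (Σ net stoichiometry × rate): P=-0.0000, Y=+0.0000, B=+0.0000, D=-0.0000
Largest |dx/dt| is |-0.0000| (P) < 0.05 → steady.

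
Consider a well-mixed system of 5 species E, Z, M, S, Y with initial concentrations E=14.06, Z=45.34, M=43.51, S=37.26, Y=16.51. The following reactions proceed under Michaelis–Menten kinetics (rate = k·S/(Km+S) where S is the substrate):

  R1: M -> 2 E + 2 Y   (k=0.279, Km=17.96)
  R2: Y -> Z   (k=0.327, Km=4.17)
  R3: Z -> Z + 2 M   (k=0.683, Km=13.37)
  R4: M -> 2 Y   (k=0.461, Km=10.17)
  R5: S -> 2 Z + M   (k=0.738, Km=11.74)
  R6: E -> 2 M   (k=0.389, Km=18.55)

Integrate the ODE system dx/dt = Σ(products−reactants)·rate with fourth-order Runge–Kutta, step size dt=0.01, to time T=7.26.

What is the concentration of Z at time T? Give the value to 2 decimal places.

RK4 with dt=0.01: 726 steps to T=7.26. Trajectory (selected grid times):
t=0.00: E=14.06 Z=45.34 M=43.51 S=37.26 Y=16.51
t=0.81: E=14.24 Z=46.46 M=44.63 S=36.81 Y=17.23
t=1.61: E=14.43 Z=47.57 M=45.74 S=36.36 Y=17.94
t=2.42: E=14.62 Z=48.68 M=46.86 S=35.91 Y=18.66
t=3.23: E=14.80 Z=49.80 M=47.99 S=35.46 Y=19.38
t=4.03: E=14.99 Z=50.90 M=49.11 S=35.02 Y=20.10
t=4.84: E=15.18 Z=52.02 M=50.24 S=34.57 Y=20.83
t=5.65: E=15.37 Z=53.13 M=51.37 S=34.12 Y=21.57
t=6.45: E=15.56 Z=54.23 M=52.49 S=33.68 Y=22.30
t=7.26: E=15.76 Z=55.33 M=53.63 S=33.24 Y=23.04
Read off Z at T=7.26: 55.33

Z at T = 55.33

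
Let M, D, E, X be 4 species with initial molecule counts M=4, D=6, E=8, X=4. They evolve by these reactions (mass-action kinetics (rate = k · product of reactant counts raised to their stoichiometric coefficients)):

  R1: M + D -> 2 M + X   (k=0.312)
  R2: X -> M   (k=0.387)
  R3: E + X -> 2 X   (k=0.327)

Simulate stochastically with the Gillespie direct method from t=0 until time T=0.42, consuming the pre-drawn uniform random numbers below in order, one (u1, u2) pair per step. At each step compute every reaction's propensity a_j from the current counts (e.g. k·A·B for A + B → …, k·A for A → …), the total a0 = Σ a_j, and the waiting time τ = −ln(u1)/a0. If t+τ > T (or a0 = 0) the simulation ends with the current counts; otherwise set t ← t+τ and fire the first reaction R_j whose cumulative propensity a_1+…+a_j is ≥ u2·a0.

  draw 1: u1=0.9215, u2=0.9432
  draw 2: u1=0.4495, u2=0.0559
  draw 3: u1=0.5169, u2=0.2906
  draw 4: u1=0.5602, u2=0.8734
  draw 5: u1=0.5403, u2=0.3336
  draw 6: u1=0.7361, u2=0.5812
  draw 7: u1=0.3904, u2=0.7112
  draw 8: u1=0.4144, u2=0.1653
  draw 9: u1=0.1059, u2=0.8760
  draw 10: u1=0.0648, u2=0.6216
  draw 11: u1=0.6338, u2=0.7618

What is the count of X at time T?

X at T = 12

t=0.000: M=4 D=6 E=8 X=4
Draw 1: a1=7.488, a2=1.548, a3=10.464, a0=19.500; τ=−ln(0.9215)/19.500=0.004 → t=0.004; u2·a0=0.9432·19.500=18.392; a1+a2=9.036 < 18.392 ≤ a1+…+a3=19.500 → R3 fires; M=4 D=6 E=7 X=5
Draw 2: a1=7.488, a2=1.935, a3=11.445, a0=20.868; τ=−ln(0.4495)/20.868=0.038 → t=0.043; u2·a0=0.0559·20.868=1.167 ≤ a1=7.488 → R1 fires; M=5 D=5 E=7 X=6
Draw 3: a1=7.800, a2=2.322, a3=13.734, a0=23.856; τ=−ln(0.5169)/23.856=0.028 → t=0.070; u2·a0=0.2906·23.856=6.933 ≤ a1=7.800 → R1 fires; M=6 D=4 E=7 X=7
Draw 4: a1=7.488, a2=2.709, a3=16.023, a0=26.220; τ=−ln(0.5602)/26.220=0.022 → t=0.092; u2·a0=0.8734·26.220=22.901; a1+a2=10.197 < 22.901 ≤ a1+…+a3=26.220 → R3 fires; M=6 D=4 E=6 X=8
Draw 5: a1=7.488, a2=3.096, a3=15.696, a0=26.280; τ=−ln(0.5403)/26.280=0.023 → t=0.116; u2·a0=0.3336·26.280=8.767; a1=7.488 < 8.767 ≤ a1+a2=10.584 → R2 fires; M=7 D=4 E=6 X=7
Draw 6: a1=8.736, a2=2.709, a3=13.734, a0=25.179; τ=−ln(0.7361)/25.179=0.012 → t=0.128; u2·a0=0.5812·25.179=14.634; a1+a2=11.445 < 14.634 ≤ a1+…+a3=25.179 → R3 fires; M=7 D=4 E=5 X=8
Draw 7: a1=8.736, a2=3.096, a3=13.080, a0=24.912; τ=−ln(0.3904)/24.912=0.038 → t=0.166; u2·a0=0.7112·24.912=17.717; a1+a2=11.832 < 17.717 ≤ a1+…+a3=24.912 → R3 fires; M=7 D=4 E=4 X=9
Draw 8: a1=8.736, a2=3.483, a3=11.772, a0=23.991; τ=−ln(0.4144)/23.991=0.037 → t=0.202; u2·a0=0.1653·23.991=3.966 ≤ a1=8.736 → R1 fires; M=8 D=3 E=4 X=10
Draw 9: a1=7.488, a2=3.870, a3=13.080, a0=24.438; τ=−ln(0.1059)/24.438=0.092 → t=0.294; u2·a0=0.8760·24.438=21.408; a1+a2=11.358 < 21.408 ≤ a1+…+a3=24.438 → R3 fires; M=8 D=3 E=3 X=11
Draw 10: a1=7.488, a2=4.257, a3=10.791, a0=22.536; τ=−ln(0.0648)/22.536=0.121 → t=0.416; u2·a0=0.6216·22.536=14.008; a1+a2=11.745 < 14.008 ≤ a1+…+a3=22.536 → R3 fires; M=8 D=3 E=2 X=12
Draw 11: a1=7.488, a2=4.644, a3=7.848, a0=19.980; τ=−ln(0.6338)/19.980=0.023 → t=0.438 > T=0.42: stop.
Read off X at T=0.42: 12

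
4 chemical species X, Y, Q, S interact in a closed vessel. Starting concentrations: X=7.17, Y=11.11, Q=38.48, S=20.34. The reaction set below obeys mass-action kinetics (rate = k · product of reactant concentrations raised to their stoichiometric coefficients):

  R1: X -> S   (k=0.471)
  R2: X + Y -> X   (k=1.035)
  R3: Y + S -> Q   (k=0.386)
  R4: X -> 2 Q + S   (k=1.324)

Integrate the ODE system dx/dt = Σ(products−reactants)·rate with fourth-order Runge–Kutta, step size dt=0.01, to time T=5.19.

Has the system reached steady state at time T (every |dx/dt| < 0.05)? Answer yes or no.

RK4 with dt=0.01: 519 steps to T=5.19. Trajectory (selected grid times):
t=0.00: X=7.17 Y=11.11 Q=38.48 S=20.34
t=0.58: X=2.53 Y=0.01 Q=51.10 S=19.20
t=1.15: X=0.91 Y=0.00 Q=53.50 S=20.82
t=1.73: X=0.32 Y=0.00 Q=54.37 S=21.40
t=2.31: X=0.11 Y=0.00 Q=54.67 S=21.61
t=2.88: X=0.04 Y=0.00 Q=54.78 S=21.68
t=3.46: X=0.01 Y=0.00 Q=54.82 S=21.71
t=4.04: X=0.01 Y=0.00 Q=54.83 S=21.72
t=4.61: X=0.00 Y=0.00 Q=54.84 S=21.72
t=5.19: X=0.00 Y=0.00 Q=54.84 S=21.72
Rates at T: R1=0.0003, R2=0.0000, R3=0.0000, R4=0.0009
dx/dt at T (Σ net stoichiometry × rate): X=-0.0012, Y=-0.0000, Q=+0.0017, S=+0.0012
Largest |dx/dt| is |+0.0017| (Q) < 0.05 → steady.

Steady state at T: yes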